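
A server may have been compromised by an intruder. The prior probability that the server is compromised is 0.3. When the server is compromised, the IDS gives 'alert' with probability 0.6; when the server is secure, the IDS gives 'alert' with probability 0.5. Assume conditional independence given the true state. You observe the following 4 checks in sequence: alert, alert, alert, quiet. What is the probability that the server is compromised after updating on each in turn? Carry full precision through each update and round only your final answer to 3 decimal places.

After 'alert': P(compromised) = 0.6·0.3000 / (0.6·0.3000 + 0.5·0.7000) ≈ 0.3396
After 'alert': P(compromised) = 0.6·0.3396 / (0.6·0.3396 + 0.5·0.6604) ≈ 0.3816
After 'alert': P(compromised) = 0.6·0.3816 / (0.6·0.3816 + 0.5·0.6184) ≈ 0.4255
After 'quiet': P(compromised) = 0.4·0.4255 / (0.4·0.4255 + 0.5·0.5745) ≈ 0.3720

0.372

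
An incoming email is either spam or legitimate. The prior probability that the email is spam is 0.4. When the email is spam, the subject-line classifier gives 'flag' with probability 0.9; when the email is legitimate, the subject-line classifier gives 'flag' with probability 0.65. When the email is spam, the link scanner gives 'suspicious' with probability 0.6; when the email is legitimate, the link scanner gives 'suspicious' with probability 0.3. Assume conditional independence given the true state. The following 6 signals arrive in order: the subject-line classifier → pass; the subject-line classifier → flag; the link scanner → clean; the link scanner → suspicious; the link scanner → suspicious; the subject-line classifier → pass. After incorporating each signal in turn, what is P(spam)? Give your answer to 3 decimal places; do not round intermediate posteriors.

0.147

After the subject-line classifier='pass': P(spam) = 0.1·0.4000 / (0.1·0.4000 + 0.35·0.6000) ≈ 0.1600
After the subject-line classifier='flag': P(spam) = 0.9·0.1600 / (0.9·0.1600 + 0.65·0.8400) ≈ 0.2087
After the link scanner='clean': P(spam) = 0.4·0.2087 / (0.4·0.2087 + 0.7·0.7913) ≈ 0.1310
After the link scanner='suspicious': P(spam) = 0.6·0.1310 / (0.6·0.1310 + 0.3·0.8690) ≈ 0.2316
After the link scanner='suspicious': P(spam) = 0.6·0.2316 / (0.6·0.2316 + 0.3·0.7684) ≈ 0.3761
After the subject-line classifier='pass': P(spam) = 0.1·0.3761 / (0.1·0.3761 + 0.35·0.6239) ≈ 0.1469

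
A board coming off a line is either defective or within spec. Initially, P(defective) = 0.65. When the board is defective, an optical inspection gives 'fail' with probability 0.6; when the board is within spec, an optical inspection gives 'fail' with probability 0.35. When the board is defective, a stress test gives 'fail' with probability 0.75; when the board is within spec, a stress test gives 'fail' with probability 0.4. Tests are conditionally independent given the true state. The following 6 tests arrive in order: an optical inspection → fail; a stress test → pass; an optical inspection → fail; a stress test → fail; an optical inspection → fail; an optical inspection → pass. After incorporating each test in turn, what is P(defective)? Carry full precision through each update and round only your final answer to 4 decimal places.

After an optical inspection='fail': P(defective) = 0.6·0.6500 / (0.6·0.6500 + 0.35·0.3500) ≈ 0.7610
After a stress test='pass': P(defective) = 0.25·0.7610 / (0.25·0.7610 + 0.6·0.2390) ≈ 0.5702
After an optical inspection='fail': P(defective) = 0.6·0.5702 / (0.6·0.5702 + 0.35·0.4298) ≈ 0.6946
After a stress test='fail': P(defective) = 0.75·0.6946 / (0.75·0.6946 + 0.4·0.3054) ≈ 0.8100
After an optical inspection='fail': P(defective) = 0.6·0.8100 / (0.6·0.8100 + 0.35·0.1900) ≈ 0.8797
After an optical inspection='pass': P(defective) = 0.4·0.8797 / (0.4·0.8797 + 0.65·0.1203) ≈ 0.8181

0.8181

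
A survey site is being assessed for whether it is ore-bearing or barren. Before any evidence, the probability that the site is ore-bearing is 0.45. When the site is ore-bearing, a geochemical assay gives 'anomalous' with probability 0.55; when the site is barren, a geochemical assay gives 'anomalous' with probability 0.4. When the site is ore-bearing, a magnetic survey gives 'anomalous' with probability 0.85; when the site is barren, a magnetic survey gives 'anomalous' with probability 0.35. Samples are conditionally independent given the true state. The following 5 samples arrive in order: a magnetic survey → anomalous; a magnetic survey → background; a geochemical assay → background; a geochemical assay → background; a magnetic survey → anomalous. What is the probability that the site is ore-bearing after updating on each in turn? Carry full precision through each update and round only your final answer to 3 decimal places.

0.385

After a magnetic survey='anomalous': P(ore) = 0.85·0.4500 / (0.85·0.4500 + 0.35·0.5500) ≈ 0.6652
After a magnetic survey='background': P(ore) = 0.15·0.6652 / (0.15·0.6652 + 0.65·0.3348) ≈ 0.3144
After a geochemical assay='background': P(ore) = 0.45·0.3144 / (0.45·0.3144 + 0.6·0.6856) ≈ 0.2559
After a geochemical assay='background': P(ore) = 0.45·0.2559 / (0.45·0.2559 + 0.6·0.7441) ≈ 0.2050
After a magnetic survey='anomalous': P(ore) = 0.85·0.2050 / (0.85·0.2050 + 0.35·0.7950) ≈ 0.3851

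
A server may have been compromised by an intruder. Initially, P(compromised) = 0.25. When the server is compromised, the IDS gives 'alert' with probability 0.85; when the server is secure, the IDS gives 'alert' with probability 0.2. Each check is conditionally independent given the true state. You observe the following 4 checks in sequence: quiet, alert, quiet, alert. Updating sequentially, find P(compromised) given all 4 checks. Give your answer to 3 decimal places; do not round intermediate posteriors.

Apply Bayes' rule sequentially, carrying P(compromised) forward.
After 'quiet': P(compromised) = 0.15·0.2500 / (0.15·0.2500 + 0.8·0.7500) ≈ 0.0588
After 'alert': P(compromised) = 0.85·0.0588 / (0.85·0.0588 + 0.2·0.9412) ≈ 0.2099
After 'quiet': P(compromised) = 0.15·0.2099 / (0.15·0.2099 + 0.8·0.7901) ≈ 0.0474
After 'alert': P(compromised) = 0.85·0.0474 / (0.85·0.0474 + 0.2·0.9526) ≈ 0.1747

0.175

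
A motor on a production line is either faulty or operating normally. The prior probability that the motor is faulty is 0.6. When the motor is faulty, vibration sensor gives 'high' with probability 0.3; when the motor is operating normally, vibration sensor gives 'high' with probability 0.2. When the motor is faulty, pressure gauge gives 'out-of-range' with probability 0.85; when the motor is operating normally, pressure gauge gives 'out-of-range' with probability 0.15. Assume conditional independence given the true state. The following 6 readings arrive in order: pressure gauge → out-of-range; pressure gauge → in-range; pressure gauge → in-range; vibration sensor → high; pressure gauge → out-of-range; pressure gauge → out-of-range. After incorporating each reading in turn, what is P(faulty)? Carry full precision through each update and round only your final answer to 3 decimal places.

After pressure gauge='out-of-range': P(faulty) = 0.85·0.6000 / (0.85·0.6000 + 0.15·0.4000) ≈ 0.8947
After pressure gauge='in-range': P(faulty) = 0.15·0.8947 / (0.15·0.8947 + 0.85·0.1053) ≈ 0.6000
After pressure gauge='in-range': P(faulty) = 0.15·0.6000 / (0.15·0.6000 + 0.85·0.4000) ≈ 0.2093
After vibration sensor='high': P(faulty) = 0.3·0.2093 / (0.3·0.2093 + 0.2·0.7907) ≈ 0.2842
After pressure gauge='out-of-range': P(faulty) = 0.85·0.2842 / (0.85·0.2842 + 0.15·0.7158) ≈ 0.6923
After pressure gauge='out-of-range': P(faulty) = 0.85·0.6923 / (0.85·0.6923 + 0.15·0.3077) ≈ 0.9273

0.927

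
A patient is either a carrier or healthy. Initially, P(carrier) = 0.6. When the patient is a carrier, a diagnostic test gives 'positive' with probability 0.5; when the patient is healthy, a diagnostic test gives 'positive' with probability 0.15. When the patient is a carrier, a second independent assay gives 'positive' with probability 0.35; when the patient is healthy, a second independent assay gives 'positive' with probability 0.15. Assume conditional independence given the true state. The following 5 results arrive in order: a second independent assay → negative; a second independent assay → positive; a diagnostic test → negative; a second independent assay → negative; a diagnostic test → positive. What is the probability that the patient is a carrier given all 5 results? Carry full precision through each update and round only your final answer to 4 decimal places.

0.8005

After a second independent assay='negative': P(carrier) = 0.65·0.6000 / (0.65·0.6000 + 0.85·0.4000) ≈ 0.5342
After a second independent assay='positive': P(carrier) = 0.35·0.5342 / (0.35·0.5342 + 0.15·0.4658) ≈ 0.7280
After a diagnostic test='negative': P(carrier) = 0.5·0.7280 / (0.5·0.7280 + 0.85·0.2720) ≈ 0.6116
After a second independent assay='negative': P(carrier) = 0.65·0.6116 / (0.65·0.6116 + 0.85·0.3884) ≈ 0.5463
After a diagnostic test='positive': P(carrier) = 0.5·0.5463 / (0.5·0.5463 + 0.15·0.4537) ≈ 0.8005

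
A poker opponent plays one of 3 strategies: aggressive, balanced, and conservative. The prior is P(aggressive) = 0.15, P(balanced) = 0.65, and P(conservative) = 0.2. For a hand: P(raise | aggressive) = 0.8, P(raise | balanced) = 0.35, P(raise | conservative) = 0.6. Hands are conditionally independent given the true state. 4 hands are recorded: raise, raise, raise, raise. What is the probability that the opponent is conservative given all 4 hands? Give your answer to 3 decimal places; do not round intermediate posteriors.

0.267

After 'raise': normaliser = 0.8·0.1500 + 0.35·0.6500 + 0.6·0.2000; P(aggressive) ≈ 0.2567, P(balanced) ≈ 0.4866, P(conservative) ≈ 0.2567
After 'raise': normaliser = 0.8·0.2567 + 0.35·0.4866 + 0.6·0.2567; P(aggressive) ≈ 0.3877, P(balanced) ≈ 0.3216, P(conservative) ≈ 0.2908
After 'raise': normaliser = 0.8·0.3877 + 0.35·0.3216 + 0.6·0.2908; P(aggressive) ≈ 0.5194, P(balanced) ≈ 0.1885, P(conservative) ≈ 0.2922
After 'raise': normaliser = 0.8·0.5194 + 0.35·0.1885 + 0.6·0.2922; P(aggressive) ≈ 0.6327, P(balanced) ≈ 0.1004, P(conservative) ≈ 0.2669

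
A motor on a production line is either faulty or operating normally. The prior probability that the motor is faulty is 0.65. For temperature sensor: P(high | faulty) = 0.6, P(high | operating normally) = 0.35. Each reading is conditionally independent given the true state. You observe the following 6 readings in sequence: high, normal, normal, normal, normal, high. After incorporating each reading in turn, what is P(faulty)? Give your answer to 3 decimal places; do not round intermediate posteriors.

0.439

After 'high': P(faulty) = 0.6·0.6500 / (0.6·0.6500 + 0.35·0.3500) ≈ 0.7610
After 'normal': P(faulty) = 0.4·0.7610 / (0.4·0.7610 + 0.65·0.2390) ≈ 0.6621
After 'normal': P(faulty) = 0.4·0.6621 / (0.4·0.6621 + 0.65·0.3379) ≈ 0.5466
After 'normal': P(faulty) = 0.4·0.5466 / (0.4·0.5466 + 0.65·0.4534) ≈ 0.4259
After 'normal': P(faulty) = 0.4·0.4259 / (0.4·0.4259 + 0.65·0.5741) ≈ 0.3135
After 'high': P(faulty) = 0.6·0.3135 / (0.6·0.3135 + 0.35·0.6865) ≈ 0.4391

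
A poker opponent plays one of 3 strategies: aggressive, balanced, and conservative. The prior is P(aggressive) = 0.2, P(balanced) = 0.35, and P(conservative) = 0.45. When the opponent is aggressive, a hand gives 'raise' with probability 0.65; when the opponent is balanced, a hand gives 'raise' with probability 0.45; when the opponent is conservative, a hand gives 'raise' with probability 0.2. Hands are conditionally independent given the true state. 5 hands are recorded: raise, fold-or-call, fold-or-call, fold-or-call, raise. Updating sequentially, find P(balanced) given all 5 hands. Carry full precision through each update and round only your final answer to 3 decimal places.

0.479

After 'raise': normaliser = 0.65·0.2000 + 0.45·0.3500 + 0.2·0.4500; P(aggressive) ≈ 0.3444, P(balanced) ≈ 0.4172, P(conservative) ≈ 0.2384
After 'fold-or-call': normaliser = 0.35·0.3444 + 0.55·0.4172 + 0.8·0.2384; P(aggressive) ≈ 0.2229, P(balanced) ≈ 0.4244, P(conservative) ≈ 0.3527
After 'fold-or-call': normaliser = 0.35·0.2229 + 0.55·0.4244 + 0.8·0.3527; P(aggressive) ≈ 0.1314, P(balanced) ≈ 0.3932, P(conservative) ≈ 0.4754
After 'fold-or-call': normaliser = 0.35·0.1314 + 0.55·0.3932 + 0.8·0.4754; P(aggressive) ≈ 0.0716, P(balanced) ≈ 0.3366, P(conservative) ≈ 0.5918
After 'raise': normaliser = 0.65·0.0716 + 0.45·0.3366 + 0.2·0.5918; P(aggressive) ≈ 0.1471, P(balanced) ≈ 0.4787, P(conservative) ≈ 0.3742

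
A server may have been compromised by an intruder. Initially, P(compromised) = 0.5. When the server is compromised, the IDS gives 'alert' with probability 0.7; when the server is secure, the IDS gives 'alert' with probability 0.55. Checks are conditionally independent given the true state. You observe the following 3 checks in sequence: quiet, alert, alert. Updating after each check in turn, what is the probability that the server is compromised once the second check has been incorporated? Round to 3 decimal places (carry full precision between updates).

0.459

Each posterior becomes the prior for the next update.
After 'quiet': P(compromised) = 0.3·0.5000 / (0.3·0.5000 + 0.45·0.5000) ≈ 0.4000
After 'alert': P(compromised) = 0.7·0.4000 / (0.7·0.4000 + 0.55·0.6000) ≈ 0.4590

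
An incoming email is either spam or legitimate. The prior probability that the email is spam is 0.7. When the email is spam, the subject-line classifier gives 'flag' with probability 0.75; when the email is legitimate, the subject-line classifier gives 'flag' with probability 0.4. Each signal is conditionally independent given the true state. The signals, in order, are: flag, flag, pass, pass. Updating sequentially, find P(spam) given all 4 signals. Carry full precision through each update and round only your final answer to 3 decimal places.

0.587

Each posterior becomes the prior for the next update.
After 'flag': P(spam) = 0.75·0.7000 / (0.75·0.7000 + 0.4·0.3000) ≈ 0.8140
After 'flag': P(spam) = 0.75·0.8140 / (0.75·0.8140 + 0.4·0.1860) ≈ 0.8913
After 'pass': P(spam) = 0.25·0.8913 / (0.25·0.8913 + 0.6·0.1087) ≈ 0.7737
After 'pass': P(spam) = 0.25·0.7737 / (0.25·0.7737 + 0.6·0.2263) ≈ 0.5875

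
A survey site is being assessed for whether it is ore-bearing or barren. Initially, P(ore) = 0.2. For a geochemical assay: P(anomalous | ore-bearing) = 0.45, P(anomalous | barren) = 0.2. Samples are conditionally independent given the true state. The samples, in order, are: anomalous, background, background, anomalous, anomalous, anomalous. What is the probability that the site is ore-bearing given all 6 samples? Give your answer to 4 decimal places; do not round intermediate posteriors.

0.7518

Each posterior becomes the prior for the next update.
After 'anomalous': P(ore) = 0.45·0.2000 / (0.45·0.2000 + 0.2·0.8000) ≈ 0.3600
After 'background': P(ore) = 0.55·0.3600 / (0.55·0.3600 + 0.8·0.6400) ≈ 0.2789
After 'background': P(ore) = 0.55·0.2789 / (0.55·0.2789 + 0.8·0.7211) ≈ 0.2100
After 'anomalous': P(ore) = 0.45·0.2100 / (0.45·0.2100 + 0.2·0.7900) ≈ 0.3743
After 'anomalous': P(ore) = 0.45·0.3743 / (0.45·0.3743 + 0.2·0.6257) ≈ 0.5737
After 'anomalous': P(ore) = 0.45·0.5737 / (0.45·0.5737 + 0.2·0.4263) ≈ 0.7518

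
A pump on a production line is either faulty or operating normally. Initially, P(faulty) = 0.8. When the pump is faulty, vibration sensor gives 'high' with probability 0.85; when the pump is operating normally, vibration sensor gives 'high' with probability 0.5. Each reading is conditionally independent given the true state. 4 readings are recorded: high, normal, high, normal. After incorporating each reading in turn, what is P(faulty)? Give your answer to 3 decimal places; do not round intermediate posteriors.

After 'high': P(faulty) = 0.85·0.8000 / (0.85·0.8000 + 0.5·0.2000) ≈ 0.8718
After 'normal': P(faulty) = 0.15·0.8718 / (0.15·0.8718 + 0.5·0.1282) ≈ 0.6711
After 'high': P(faulty) = 0.85·0.6711 / (0.85·0.6711 + 0.5·0.3289) ≈ 0.7762
After 'normal': P(faulty) = 0.15·0.7762 / (0.15·0.7762 + 0.5·0.2238) ≈ 0.5099

0.510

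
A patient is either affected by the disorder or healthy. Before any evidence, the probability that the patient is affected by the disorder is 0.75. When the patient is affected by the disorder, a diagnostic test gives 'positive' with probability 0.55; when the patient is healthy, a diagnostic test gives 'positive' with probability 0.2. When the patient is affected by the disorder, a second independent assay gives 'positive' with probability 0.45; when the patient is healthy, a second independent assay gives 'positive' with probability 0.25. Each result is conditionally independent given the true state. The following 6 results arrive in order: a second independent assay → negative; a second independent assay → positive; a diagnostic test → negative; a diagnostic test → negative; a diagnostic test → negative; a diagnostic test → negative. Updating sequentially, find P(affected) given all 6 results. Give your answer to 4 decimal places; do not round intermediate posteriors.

Apply Bayes' rule sequentially, carrying P(affected) forward.
After a second independent assay='negative': P(affected) = 0.55·0.7500 / (0.55·0.7500 + 0.75·0.2500) ≈ 0.6875
After a second independent assay='positive': P(affected) = 0.45·0.6875 / (0.45·0.6875 + 0.25·0.3125) ≈ 0.7984
After a diagnostic test='negative': P(affected) = 0.45·0.7984 / (0.45·0.7984 + 0.8·0.2016) ≈ 0.6902
After a diagnostic test='negative': P(affected) = 0.45·0.6902 / (0.45·0.6902 + 0.8·0.3098) ≈ 0.5561
After a diagnostic test='negative': P(affected) = 0.45·0.5561 / (0.45·0.5561 + 0.8·0.4439) ≈ 0.4134
After a diagnostic test='negative': P(affected) = 0.45·0.4134 / (0.45·0.4134 + 0.8·0.5866) ≈ 0.2839

0.2839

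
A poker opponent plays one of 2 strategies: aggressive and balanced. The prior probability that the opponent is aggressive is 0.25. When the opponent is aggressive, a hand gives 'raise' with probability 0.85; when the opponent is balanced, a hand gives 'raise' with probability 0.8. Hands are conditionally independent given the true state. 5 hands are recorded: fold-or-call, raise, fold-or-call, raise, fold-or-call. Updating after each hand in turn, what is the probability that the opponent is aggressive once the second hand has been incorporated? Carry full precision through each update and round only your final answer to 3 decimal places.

0.210

After 'fold-or-call': P(aggressive) = 0.15·0.2500 / (0.15·0.2500 + 0.2·0.7500) ≈ 0.2000
After 'raise': P(aggressive) = 0.85·0.2000 / (0.85·0.2000 + 0.8·0.8000) ≈ 0.2099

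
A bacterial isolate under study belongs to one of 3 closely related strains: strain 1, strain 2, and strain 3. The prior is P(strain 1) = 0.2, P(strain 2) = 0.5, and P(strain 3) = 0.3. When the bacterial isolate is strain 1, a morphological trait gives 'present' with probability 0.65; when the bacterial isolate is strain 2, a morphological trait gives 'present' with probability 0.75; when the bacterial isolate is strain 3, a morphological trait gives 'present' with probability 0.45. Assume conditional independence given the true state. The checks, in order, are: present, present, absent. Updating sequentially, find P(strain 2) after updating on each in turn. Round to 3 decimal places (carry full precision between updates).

0.527

After 'present': normaliser = 0.65·0.2000 + 0.75·0.5000 + 0.45·0.3000; P(strain 1) ≈ 0.2031, P(strain 2) ≈ 0.5859, P(strain 3) ≈ 0.2109
After 'present': normaliser = 0.65·0.2031 + 0.75·0.5859 + 0.45·0.2109; P(strain 1) ≈ 0.1981, P(strain 2) ≈ 0.6594, P(strain 3) ≈ 0.1424
After 'absent': normaliser = 0.35·0.1981 + 0.25·0.6594 + 0.55·0.1424; P(strain 1) ≈ 0.2219, P(strain 2) ≈ 0.5275, P(strain 3) ≈ 0.2507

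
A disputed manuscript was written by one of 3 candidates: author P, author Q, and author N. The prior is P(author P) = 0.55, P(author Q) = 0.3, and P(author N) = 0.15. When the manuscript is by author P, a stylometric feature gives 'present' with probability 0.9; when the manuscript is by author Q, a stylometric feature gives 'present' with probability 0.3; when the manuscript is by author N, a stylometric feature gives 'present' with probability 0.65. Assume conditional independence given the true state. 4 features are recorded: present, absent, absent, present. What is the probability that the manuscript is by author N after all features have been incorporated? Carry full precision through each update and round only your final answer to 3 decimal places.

0.305

After 'present': normaliser = 0.9·0.5500 + 0.3·0.3000 + 0.65·0.1500; P(author P) ≈ 0.7253, P(author Q) ≈ 0.1319, P(author N) ≈ 0.1429
After 'absent': normaliser = 0.1·0.7253 + 0.7·0.1319 + 0.35·0.1429; P(author P) ≈ 0.3376, P(author Q) ≈ 0.4297, P(author N) ≈ 0.2327
After 'absent': normaliser = 0.1·0.3376 + 0.7·0.4297 + 0.35·0.2327; P(author P) ≈ 0.0812, P(author Q) ≈ 0.7230, P(author N) ≈ 0.1958
After 'present': normaliser = 0.9·0.0812 + 0.3·0.7230 + 0.65·0.1958; P(author P) ≈ 0.1751, P(author Q) ≈ 0.5199, P(author N) ≈ 0.3051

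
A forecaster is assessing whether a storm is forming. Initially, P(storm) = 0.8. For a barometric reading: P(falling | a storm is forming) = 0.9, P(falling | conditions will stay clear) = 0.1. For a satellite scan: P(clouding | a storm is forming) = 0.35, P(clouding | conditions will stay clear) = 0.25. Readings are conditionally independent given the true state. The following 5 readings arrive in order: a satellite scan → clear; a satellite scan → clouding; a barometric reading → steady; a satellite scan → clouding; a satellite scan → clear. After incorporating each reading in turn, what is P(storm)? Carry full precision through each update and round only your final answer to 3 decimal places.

After a satellite scan='clear': P(storm) = 0.65·0.8000 / (0.65·0.8000 + 0.75·0.2000) ≈ 0.7761
After a satellite scan='clouding': P(storm) = 0.35·0.7761 / (0.35·0.7761 + 0.25·0.2239) ≈ 0.8292
After a barometric reading='steady': P(storm) = 0.1·0.8292 / (0.1·0.8292 + 0.9·0.1708) ≈ 0.3503
After a satellite scan='clouding': P(storm) = 0.35·0.3503 / (0.35·0.3503 + 0.25·0.6497) ≈ 0.4302
After a satellite scan='clear': P(storm) = 0.65·0.4302 / (0.65·0.4302 + 0.75·0.5698) ≈ 0.3955

0.396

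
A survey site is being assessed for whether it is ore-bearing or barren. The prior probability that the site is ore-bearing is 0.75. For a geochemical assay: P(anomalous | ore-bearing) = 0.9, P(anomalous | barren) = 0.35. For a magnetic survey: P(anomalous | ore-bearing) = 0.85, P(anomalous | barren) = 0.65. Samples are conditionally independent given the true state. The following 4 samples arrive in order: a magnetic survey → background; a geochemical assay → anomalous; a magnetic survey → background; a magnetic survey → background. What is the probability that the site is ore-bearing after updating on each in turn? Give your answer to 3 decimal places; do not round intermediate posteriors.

After a magnetic survey='background': P(ore) = 0.15·0.7500 / (0.15·0.7500 + 0.35·0.2500) ≈ 0.5625
After a geochemical assay='anomalous': P(ore) = 0.9·0.5625 / (0.9·0.5625 + 0.35·0.4375) ≈ 0.7678
After a magnetic survey='background': P(ore) = 0.15·0.7678 / (0.15·0.7678 + 0.35·0.2322) ≈ 0.5862
After a magnetic survey='background': P(ore) = 0.15·0.5862 / (0.15·0.5862 + 0.35·0.4138) ≈ 0.3778

0.378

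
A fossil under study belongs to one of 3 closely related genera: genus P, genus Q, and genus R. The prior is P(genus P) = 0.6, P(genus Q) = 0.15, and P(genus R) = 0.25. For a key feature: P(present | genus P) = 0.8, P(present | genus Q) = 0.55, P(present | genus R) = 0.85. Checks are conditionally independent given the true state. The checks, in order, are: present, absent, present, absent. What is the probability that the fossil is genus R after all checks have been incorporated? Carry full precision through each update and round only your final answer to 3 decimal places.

0.142

After 'present': normaliser = 0.8·0.6000 + 0.55·0.1500 + 0.85·0.2500; P(genus P) ≈ 0.6194, P(genus Q) ≈ 0.1065, P(genus R) ≈ 0.2742
After 'absent': normaliser = 0.2·0.6194 + 0.45·0.1065 + 0.15·0.2742; P(genus P) ≈ 0.5818, P(genus Q) ≈ 0.2250, P(genus R) ≈ 0.1932
After 'present': normaliser = 0.8·0.5818 + 0.55·0.2250 + 0.85·0.1932; P(genus P) ≈ 0.6178, P(genus Q) ≈ 0.1643, P(genus R) ≈ 0.2179
After 'absent': normaliser = 0.2·0.6178 + 0.45·0.1643 + 0.15·0.2179; P(genus P) ≈ 0.5368, P(genus Q) ≈ 0.3211, P(genus R) ≈ 0.1420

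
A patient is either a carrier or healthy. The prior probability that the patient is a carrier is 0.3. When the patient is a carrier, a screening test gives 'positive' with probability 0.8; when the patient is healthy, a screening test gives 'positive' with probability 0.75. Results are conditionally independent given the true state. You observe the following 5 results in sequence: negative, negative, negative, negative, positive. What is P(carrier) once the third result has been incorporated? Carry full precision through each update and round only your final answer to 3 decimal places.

0.180

Each posterior becomes the prior for the next update.
After 'negative': P(carrier) = 0.2·0.3000 / (0.2·0.3000 + 0.25·0.7000) ≈ 0.2553
After 'negative': P(carrier) = 0.2·0.2553 / (0.2·0.2553 + 0.25·0.7447) ≈ 0.2152
After 'negative': P(carrier) = 0.2·0.2152 / (0.2·0.2152 + 0.25·0.7848) ≈ 0.1799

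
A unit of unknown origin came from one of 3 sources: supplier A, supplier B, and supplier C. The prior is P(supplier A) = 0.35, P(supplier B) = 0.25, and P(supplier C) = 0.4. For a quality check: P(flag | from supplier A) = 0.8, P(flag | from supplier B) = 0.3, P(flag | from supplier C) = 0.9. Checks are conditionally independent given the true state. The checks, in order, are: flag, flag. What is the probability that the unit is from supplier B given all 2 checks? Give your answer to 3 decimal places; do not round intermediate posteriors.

0.039

After 'flag': normaliser = 0.8·0.3500 + 0.3·0.2500 + 0.9·0.4000; P(supplier A) ≈ 0.3916, P(supplier B) ≈ 0.1049, P(supplier C) ≈ 0.5035
After 'flag': normaliser = 0.8·0.3916 + 0.3·0.1049 + 0.9·0.5035; P(supplier A) ≈ 0.3926, P(supplier B) ≈ 0.0394, P(supplier C) ≈ 0.5679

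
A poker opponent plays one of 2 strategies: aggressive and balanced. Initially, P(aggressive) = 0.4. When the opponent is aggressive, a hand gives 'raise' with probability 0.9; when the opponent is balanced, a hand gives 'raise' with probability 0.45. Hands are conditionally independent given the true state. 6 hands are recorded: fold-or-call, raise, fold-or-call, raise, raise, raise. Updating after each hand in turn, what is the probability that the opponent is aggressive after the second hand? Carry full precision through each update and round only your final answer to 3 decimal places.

0.195

After 'fold-or-call': P(aggressive) = 0.1·0.4000 / (0.1·0.4000 + 0.55·0.6000) ≈ 0.1081
After 'raise': P(aggressive) = 0.9·0.1081 / (0.9·0.1081 + 0.45·0.8919) ≈ 0.1951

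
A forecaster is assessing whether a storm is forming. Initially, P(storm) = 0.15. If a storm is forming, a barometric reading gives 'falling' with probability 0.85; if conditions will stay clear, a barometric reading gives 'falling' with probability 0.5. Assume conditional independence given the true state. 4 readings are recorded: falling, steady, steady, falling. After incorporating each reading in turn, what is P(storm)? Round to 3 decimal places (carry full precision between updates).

Apply Bayes' rule sequentially, carrying P(storm) forward.
After 'falling': P(storm) = 0.85·0.1500 / (0.85·0.1500 + 0.5·0.8500) ≈ 0.2308
After 'steady': P(storm) = 0.15·0.2308 / (0.15·0.2308 + 0.5·0.7692) ≈ 0.0826
After 'steady': P(storm) = 0.15·0.0826 / (0.15·0.0826 + 0.5·0.9174) ≈ 0.0263
After 'falling': P(storm) = 0.85·0.0263 / (0.85·0.0263 + 0.5·0.9737) ≈ 0.0439

0.044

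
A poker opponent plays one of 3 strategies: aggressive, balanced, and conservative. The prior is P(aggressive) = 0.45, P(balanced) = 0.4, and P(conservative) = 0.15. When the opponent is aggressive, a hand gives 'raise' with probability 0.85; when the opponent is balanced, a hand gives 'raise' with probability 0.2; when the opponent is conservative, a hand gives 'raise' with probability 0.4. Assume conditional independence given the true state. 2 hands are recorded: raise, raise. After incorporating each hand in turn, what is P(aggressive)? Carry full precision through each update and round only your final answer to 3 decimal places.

0.890

After 'raise': normaliser = 0.85·0.4500 + 0.2·0.4000 + 0.4·0.1500; P(aggressive) ≈ 0.7321, P(balanced) ≈ 0.1531, P(conservative) ≈ 0.1148
After 'raise': normaliser = 0.85·0.7321 + 0.2·0.1531 + 0.4·0.1148; P(aggressive) ≈ 0.8904, P(balanced) ≈ 0.0438, P(conservative) ≈ 0.0657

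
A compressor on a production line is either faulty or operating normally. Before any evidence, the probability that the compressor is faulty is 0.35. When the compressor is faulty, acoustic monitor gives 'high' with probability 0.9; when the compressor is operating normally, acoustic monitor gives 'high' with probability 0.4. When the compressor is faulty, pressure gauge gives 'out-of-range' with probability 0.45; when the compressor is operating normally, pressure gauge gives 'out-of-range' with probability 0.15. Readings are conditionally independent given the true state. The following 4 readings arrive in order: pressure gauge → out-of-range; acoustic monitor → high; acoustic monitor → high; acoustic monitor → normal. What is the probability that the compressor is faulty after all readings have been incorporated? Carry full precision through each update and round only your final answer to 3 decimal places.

0.577

After pressure gauge='out-of-range': P(faulty) = 0.45·0.3500 / (0.45·0.3500 + 0.15·0.6500) ≈ 0.6176
After acoustic monitor='high': P(faulty) = 0.9·0.6176 / (0.9·0.6176 + 0.4·0.3824) ≈ 0.7842
After acoustic monitor='high': P(faulty) = 0.9·0.7842 / (0.9·0.7842 + 0.4·0.2158) ≈ 0.8910
After acoustic monitor='normal': P(faulty) = 0.1·0.8910 / (0.1·0.8910 + 0.6·0.1090) ≈ 0.5768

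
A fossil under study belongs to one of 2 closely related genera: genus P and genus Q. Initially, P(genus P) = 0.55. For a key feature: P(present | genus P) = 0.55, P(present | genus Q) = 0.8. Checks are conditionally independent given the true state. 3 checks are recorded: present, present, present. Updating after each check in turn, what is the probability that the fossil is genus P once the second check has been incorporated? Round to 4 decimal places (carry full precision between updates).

After 'present': P(genus P) = 0.55·0.5500 / (0.55·0.5500 + 0.8·0.4500) ≈ 0.4566
After 'present': P(genus P) = 0.55·0.4566 / (0.55·0.4566 + 0.8·0.5434) ≈ 0.3662

0.3662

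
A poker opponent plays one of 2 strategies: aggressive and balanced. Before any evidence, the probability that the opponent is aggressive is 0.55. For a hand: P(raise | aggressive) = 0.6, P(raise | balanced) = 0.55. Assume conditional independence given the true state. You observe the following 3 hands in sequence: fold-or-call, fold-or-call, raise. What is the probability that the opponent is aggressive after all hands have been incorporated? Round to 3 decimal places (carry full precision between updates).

0.513

After 'fold-or-call': P(aggressive) = 0.4·0.5500 / (0.4·0.5500 + 0.45·0.4500) ≈ 0.5207
After 'fold-or-call': P(aggressive) = 0.4·0.5207 / (0.4·0.5207 + 0.45·0.4793) ≈ 0.4913
After 'raise': P(aggressive) = 0.6·0.4913 / (0.6·0.4913 + 0.55·0.5087) ≈ 0.5130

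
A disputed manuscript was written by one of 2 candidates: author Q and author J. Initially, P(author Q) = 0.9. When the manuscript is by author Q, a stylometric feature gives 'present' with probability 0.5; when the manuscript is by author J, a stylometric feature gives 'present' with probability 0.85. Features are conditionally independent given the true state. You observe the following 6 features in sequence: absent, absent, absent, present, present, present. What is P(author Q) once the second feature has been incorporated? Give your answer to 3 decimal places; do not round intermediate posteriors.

0.990

Apply Bayes' rule sequentially, carrying P(author Q) forward.
After 'absent': P(author Q) = 0.5·0.9000 / (0.5·0.9000 + 0.15·0.1000) ≈ 0.9677
After 'absent': P(author Q) = 0.5·0.9677 / (0.5·0.9677 + 0.15·0.0323) ≈ 0.9901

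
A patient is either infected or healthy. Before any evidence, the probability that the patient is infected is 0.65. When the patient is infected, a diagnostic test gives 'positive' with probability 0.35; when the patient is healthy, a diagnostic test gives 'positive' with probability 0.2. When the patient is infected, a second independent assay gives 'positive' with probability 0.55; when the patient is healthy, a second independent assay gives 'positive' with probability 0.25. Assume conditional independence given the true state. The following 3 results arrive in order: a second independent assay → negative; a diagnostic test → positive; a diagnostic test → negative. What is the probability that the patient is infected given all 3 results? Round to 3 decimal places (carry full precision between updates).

0.613

After a second independent assay='negative': P(infected) = 0.45·0.6500 / (0.45·0.6500 + 0.75·0.3500) ≈ 0.5270
After a diagnostic test='positive': P(infected) = 0.35·0.5270 / (0.35·0.5270 + 0.2·0.4730) ≈ 0.6610
After a diagnostic test='negative': P(infected) = 0.65·0.6610 / (0.65·0.6610 + 0.8·0.3390) ≈ 0.6131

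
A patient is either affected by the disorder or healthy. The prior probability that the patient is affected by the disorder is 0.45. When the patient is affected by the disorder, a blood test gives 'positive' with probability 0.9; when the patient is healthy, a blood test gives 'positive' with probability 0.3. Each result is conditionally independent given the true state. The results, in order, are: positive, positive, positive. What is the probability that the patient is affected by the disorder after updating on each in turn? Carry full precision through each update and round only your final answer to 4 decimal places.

0.9567

After 'positive': P(affected) = 0.9·0.4500 / (0.9·0.4500 + 0.3·0.5500) ≈ 0.7105
After 'positive': P(affected) = 0.9·0.7105 / (0.9·0.7105 + 0.3·0.2895) ≈ 0.8804
After 'positive': P(affected) = 0.9·0.8804 / (0.9·0.8804 + 0.3·0.1196) ≈ 0.9567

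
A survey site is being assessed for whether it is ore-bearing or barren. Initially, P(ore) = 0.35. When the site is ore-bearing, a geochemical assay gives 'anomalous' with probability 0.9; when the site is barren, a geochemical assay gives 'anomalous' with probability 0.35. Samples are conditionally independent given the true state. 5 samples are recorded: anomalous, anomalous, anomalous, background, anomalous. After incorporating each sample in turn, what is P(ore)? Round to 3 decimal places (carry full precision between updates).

Each posterior becomes the prior for the next update.
After 'anomalous': P(ore) = 0.9·0.3500 / (0.9·0.3500 + 0.35·0.6500) ≈ 0.5806
After 'anomalous': P(ore) = 0.9·0.5806 / (0.9·0.5806 + 0.35·0.4194) ≈ 0.7807
After 'anomalous': P(ore) = 0.9·0.7807 / (0.9·0.7807 + 0.35·0.2193) ≈ 0.9015
After 'background': P(ore) = 0.1·0.9015 / (0.1·0.9015 + 0.65·0.0985) ≈ 0.5848
After 'anomalous': P(ore) = 0.9·0.5848 / (0.9·0.5848 + 0.35·0.4152) ≈ 0.7836

0.784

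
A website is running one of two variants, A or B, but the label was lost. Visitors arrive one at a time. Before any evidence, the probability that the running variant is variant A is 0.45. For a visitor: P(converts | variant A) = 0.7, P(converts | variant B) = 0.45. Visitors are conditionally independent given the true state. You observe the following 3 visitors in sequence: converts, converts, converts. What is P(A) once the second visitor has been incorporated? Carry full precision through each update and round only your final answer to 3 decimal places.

0.664

After 'converts': P(A) = 0.7·0.4500 / (0.7·0.4500 + 0.45·0.5500) ≈ 0.5600
After 'converts': P(A) = 0.7·0.5600 / (0.7·0.5600 + 0.45·0.4400) ≈ 0.6644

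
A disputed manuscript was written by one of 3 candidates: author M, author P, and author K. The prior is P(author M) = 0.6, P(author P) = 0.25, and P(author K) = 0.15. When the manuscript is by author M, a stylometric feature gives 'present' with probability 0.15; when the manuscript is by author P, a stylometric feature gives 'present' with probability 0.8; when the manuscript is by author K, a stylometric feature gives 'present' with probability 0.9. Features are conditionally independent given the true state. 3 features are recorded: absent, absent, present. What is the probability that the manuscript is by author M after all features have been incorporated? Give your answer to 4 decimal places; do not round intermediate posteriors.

0.8743

After 'absent': normaliser = 0.85·0.6000 + 0.2·0.2500 + 0.1·0.1500; P(author M) ≈ 0.8870, P(author P) ≈ 0.0870, P(author K) ≈ 0.0261
After 'absent': normaliser = 0.85·0.8870 + 0.2·0.0870 + 0.1·0.0261; P(author M) ≈ 0.9742, P(author P) ≈ 0.0225, P(author K) ≈ 0.0034
After 'present': normaliser = 0.15·0.9742 + 0.8·0.0225 + 0.9·0.0034; P(author M) ≈ 0.8743, P(author P) ≈ 0.1076, P(author K) ≈ 0.0182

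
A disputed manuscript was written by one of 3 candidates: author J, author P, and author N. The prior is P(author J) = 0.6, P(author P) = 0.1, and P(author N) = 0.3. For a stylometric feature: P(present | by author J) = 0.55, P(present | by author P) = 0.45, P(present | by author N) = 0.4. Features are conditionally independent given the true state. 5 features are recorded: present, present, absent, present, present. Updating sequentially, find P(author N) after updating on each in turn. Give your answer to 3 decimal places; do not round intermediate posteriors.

After 'present': normaliser = 0.55·0.6000 + 0.45·0.1000 + 0.4·0.3000; P(author J) ≈ 0.6667, P(author P) ≈ 0.0909, P(author N) ≈ 0.2424
After 'present': normaliser = 0.55·0.6667 + 0.45·0.0909 + 0.4·0.2424; P(author J) ≈ 0.7267, P(author P) ≈ 0.0811, P(author N) ≈ 0.1922
After 'absent': normaliser = 0.45·0.7267 + 0.55·0.0811 + 0.6·0.1922; P(author J) ≈ 0.6716, P(author P) ≈ 0.0916, P(author N) ≈ 0.2368
After 'present': normaliser = 0.55·0.6716 + 0.45·0.0916 + 0.4·0.2368; P(author J) ≈ 0.7310, P(author P) ≈ 0.0816, P(author N) ≈ 0.1875
After 'present': normaliser = 0.55·0.7310 + 0.45·0.0816 + 0.4·0.1875; P(author J) ≈ 0.7826, P(author P) ≈ 0.0714, P(author N) ≈ 0.1460

0.146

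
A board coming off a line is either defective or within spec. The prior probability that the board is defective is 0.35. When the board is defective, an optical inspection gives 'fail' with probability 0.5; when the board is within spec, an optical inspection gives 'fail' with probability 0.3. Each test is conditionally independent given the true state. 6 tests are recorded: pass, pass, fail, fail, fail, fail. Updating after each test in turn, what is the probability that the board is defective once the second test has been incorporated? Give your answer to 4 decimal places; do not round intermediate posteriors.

Apply Bayes' rule sequentially, carrying P(defective) forward.
After 'pass': P(defective) = 0.5·0.3500 / (0.5·0.3500 + 0.7·0.6500) ≈ 0.2778
After 'pass': P(defective) = 0.5·0.2778 / (0.5·0.2778 + 0.7·0.7222) ≈ 0.2155

0.2155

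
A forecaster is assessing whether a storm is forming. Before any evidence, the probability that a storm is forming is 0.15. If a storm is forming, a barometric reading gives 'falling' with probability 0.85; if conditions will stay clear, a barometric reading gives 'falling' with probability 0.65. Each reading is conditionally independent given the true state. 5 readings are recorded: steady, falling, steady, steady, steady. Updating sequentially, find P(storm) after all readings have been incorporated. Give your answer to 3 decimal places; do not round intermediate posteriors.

After 'steady': P(storm) = 0.15·0.1500 / (0.15·0.1500 + 0.35·0.8500) ≈ 0.0703
After 'falling': P(storm) = 0.85·0.0703 / (0.85·0.0703 + 0.65·0.9297) ≈ 0.0900
After 'steady': P(storm) = 0.15·0.0900 / (0.15·0.0900 + 0.35·0.9100) ≈ 0.0407
After 'steady': P(storm) = 0.15·0.0407 / (0.15·0.0407 + 0.35·0.9593) ≈ 0.0178
After 'steady': P(storm) = 0.15·0.0178 / (0.15·0.0178 + 0.35·0.9822) ≈ 0.0077

0.008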